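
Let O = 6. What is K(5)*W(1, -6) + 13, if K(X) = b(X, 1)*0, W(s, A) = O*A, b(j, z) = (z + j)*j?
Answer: 13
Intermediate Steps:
b(j, z) = j*(j + z) (b(j, z) = (j + z)*j = j*(j + z))
W(s, A) = 6*A
K(X) = 0 (K(X) = (X*(X + 1))*0 = (X*(1 + X))*0 = 0)
K(5)*W(1, -6) + 13 = 0*(6*(-6)) + 13 = 0*(-36) + 13 = 0 + 13 = 13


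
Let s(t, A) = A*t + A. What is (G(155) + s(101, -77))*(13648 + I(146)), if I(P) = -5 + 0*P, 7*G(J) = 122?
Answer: -106914344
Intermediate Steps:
G(J) = 122/7 (G(J) = (⅐)*122 = 122/7)
I(P) = -5 (I(P) = -5 + 0 = -5)
s(t, A) = A + A*t
(G(155) + s(101, -77))*(13648 + I(146)) = (122/7 - 77*(1 + 101))*(13648 - 5) = (122/7 - 77*102)*13643 = (122/7 - 7854)*13643 = -54856/7*13643 = -106914344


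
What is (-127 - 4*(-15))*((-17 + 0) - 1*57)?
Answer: 4958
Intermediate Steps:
(-127 - 4*(-15))*((-17 + 0) - 1*57) = (-127 + 60)*(-17 - 57) = -67*(-74) = 4958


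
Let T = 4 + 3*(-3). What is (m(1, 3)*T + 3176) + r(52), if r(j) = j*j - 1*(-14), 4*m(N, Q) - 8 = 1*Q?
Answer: 23521/4 ≈ 5880.3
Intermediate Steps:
T = -5 (T = 4 - 9 = -5)
m(N, Q) = 2 + Q/4 (m(N, Q) = 2 + (1*Q)/4 = 2 + Q/4)
r(j) = 14 + j² (r(j) = j² + 14 = 14 + j²)
(m(1, 3)*T + 3176) + r(52) = ((2 + (¼)*3)*(-5) + 3176) + (14 + 52²) = ((2 + ¾)*(-5) + 3176) + (14 + 2704) = ((11/4)*(-5) + 3176) + 2718 = (-55/4 + 3176) + 2718 = 12649/4 + 2718 = 23521/4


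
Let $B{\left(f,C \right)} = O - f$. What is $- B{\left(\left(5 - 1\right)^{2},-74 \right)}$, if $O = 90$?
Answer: $-74$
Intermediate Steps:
$B{\left(f,C \right)} = 90 - f$
$- B{\left(\left(5 - 1\right)^{2},-74 \right)} = - (90 - \left(5 - 1\right)^{2}) = - (90 - 4^{2}) = - (90 - 16) = \left(-1\right) 74 = -74$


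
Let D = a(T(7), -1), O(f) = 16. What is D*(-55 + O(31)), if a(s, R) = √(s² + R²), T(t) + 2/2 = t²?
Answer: -39*√2305 ≈ -1872.4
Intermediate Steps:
T(t) = -1 + t²
a(s, R) = √(R² + s²)
D = √2305 (D = √((-1)² + (-1 + 7²)²) = √(1 + (-1 + 49)²) = √(1 + 48²) = √(1 + 2304) = √2305 ≈ 48.010)
D*(-55 + O(31)) = √2305*(-55 + 16) = √2305*(-39) = -39*√2305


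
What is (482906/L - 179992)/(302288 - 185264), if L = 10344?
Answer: -930677171/605248128 ≈ -1.5377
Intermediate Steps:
(482906/L - 179992)/(302288 - 185264) = (482906/10344 - 179992)/(302288 - 185264) = (482906*(1/10344) - 179992)/117024 = (241453/5172 - 179992)*(1/117024) = -930677171/5172*1/117024 = -930677171/605248128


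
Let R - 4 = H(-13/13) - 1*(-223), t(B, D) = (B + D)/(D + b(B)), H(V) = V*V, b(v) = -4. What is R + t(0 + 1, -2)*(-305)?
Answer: 1063/6 ≈ 177.17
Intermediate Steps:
H(V) = V**2
t(B, D) = (B + D)/(-4 + D) (t(B, D) = (B + D)/(D - 4) = (B + D)/(-4 + D))
R = 228 (R = 4 + ((-13/13)**2 - 1*(-223)) = 4 + ((-13*1/13)**2 + 223) = 4 + ((-1)**2 + 223) = 4 + (1 + 223) = 4 + 224 = 228)
R + t(0 + 1, -2)*(-305) = 228 + (((0 + 1) - 2)/(-4 - 2))*(-305) = 228 + ((1 - 2)/(-6))*(-305) = 228 - 1/6*(-1)*(-305) = 228 + (1/6)*(-305) = 228 - 305/6 = 1063/6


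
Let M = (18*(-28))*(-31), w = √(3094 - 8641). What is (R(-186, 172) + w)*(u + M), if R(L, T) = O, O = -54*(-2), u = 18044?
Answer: 3636144 + 1447724*I*√3 ≈ 3.6361e+6 + 2.5075e+6*I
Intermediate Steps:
w = 43*I*√3 (w = √(-5547) = 43*I*√3 ≈ 74.478*I)
M = 15624 (M = -504*(-31) = 15624)
O = 108
R(L, T) = 108
(R(-186, 172) + w)*(u + M) = (108 + 43*I*√3)*(18044 + 15624) = (108 + 43*I*√3)*33668 = 3636144 + 1447724*I*√3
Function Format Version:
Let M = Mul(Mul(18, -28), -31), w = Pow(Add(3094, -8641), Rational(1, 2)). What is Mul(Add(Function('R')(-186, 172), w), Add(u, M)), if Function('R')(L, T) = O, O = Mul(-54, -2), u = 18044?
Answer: Add(3636144, Mul(1447724, I, Pow(3, Rational(1, 2)))) ≈ Add(3.6361e+6, Mul(2.5075e+6, I))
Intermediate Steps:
w = Mul(43, I, Pow(3, Rational(1, 2))) (w = Pow(-5547, Rational(1, 2)) = Mul(43, I, Pow(3, Rational(1, 2))) ≈ Mul(74.478, I))
M = 15624 (M = Mul(-504, -31) = 15624)
O = 108
Function('R')(L, T) = 108
Mul(Add(Function('R')(-186, 172), w), Add(u, M)) = Mul(Add(108, Mul(43, I, Pow(3, Rational(1, 2)))), Add(18044, 15624)) = Mul(Add(108, Mul(43, I, Pow(3, Rational(1, 2)))), 33668) = Add(3636144, Mul(1447724, I, Pow(3, Rational(1, 2))))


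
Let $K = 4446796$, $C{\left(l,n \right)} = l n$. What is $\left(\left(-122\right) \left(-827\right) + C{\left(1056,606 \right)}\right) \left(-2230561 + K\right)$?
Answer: $1641853375050$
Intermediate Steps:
$\left(\left(-122\right) \left(-827\right) + C{\left(1056,606 \right)}\right) \left(-2230561 + K\right) = \left(\left(-122\right) \left(-827\right) + 1056 \cdot 606\right) \left(-2230561 + 4446796\right) = \left(100894 + 639936\right) 2216235 = 740830 \cdot 2216235 = 1641853375050$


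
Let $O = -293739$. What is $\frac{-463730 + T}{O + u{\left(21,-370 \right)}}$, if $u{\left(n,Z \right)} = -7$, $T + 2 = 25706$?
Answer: $\frac{219013}{146873} \approx 1.4912$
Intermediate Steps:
$T = 25704$ ($T = -2 + 25706 = 25704$)
$\frac{-463730 + T}{O + u{\left(21,-370 \right)}} = \frac{-463730 + 25704}{-293739 - 7} = - \frac{438026}{-293746} = \left(-438026\right) \left(- \frac{1}{293746}\right) = \frac{219013}{146873}$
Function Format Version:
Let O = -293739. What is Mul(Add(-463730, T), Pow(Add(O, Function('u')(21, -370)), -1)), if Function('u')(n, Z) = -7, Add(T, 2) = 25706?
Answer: Rational(219013, 146873) ≈ 1.4912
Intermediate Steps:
T = 25704 (T = Add(-2, 25706) = 25704)
Mul(Add(-463730, T), Pow(Add(O, Function('u')(21, -370)), -1)) = Mul(Add(-463730, 25704), Pow(Add(-293739, -7), -1)) = Mul(-438026, Pow(-293746, -1)) = Mul(-438026, Rational(-1, 293746)) = Rational(219013, 146873)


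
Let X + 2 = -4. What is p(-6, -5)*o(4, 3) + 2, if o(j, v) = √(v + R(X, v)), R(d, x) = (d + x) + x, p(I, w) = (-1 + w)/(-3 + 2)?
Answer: 2 + 6*√3 ≈ 12.392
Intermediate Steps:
p(I, w) = 1 - w (p(I, w) = (-1 + w)/(-1) = (-1 + w)*(-1) = 1 - w)
X = -6 (X = -2 - 4 = -6)
R(d, x) = d + 2*x
o(j, v) = √(-6 + 3*v) (o(j, v) = √(v + (-6 + 2*v)) = √(-6 + 3*v))
p(-6, -5)*o(4, 3) + 2 = (1 - 1*(-5))*√(-6 + 3*3) + 2 = (1 + 5)*√(-6 + 9) + 2 = 6*√3 + 2 = 2 + 6*√3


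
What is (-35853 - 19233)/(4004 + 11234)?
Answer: -27543/7619 ≈ -3.6150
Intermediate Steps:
(-35853 - 19233)/(4004 + 11234) = -55086/15238 = -55086*1/15238 = -27543/7619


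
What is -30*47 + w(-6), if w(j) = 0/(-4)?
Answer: -1410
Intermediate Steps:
w(j) = 0 (w(j) = 0*(-1/4) = 0)
-30*47 + w(-6) = -30*47 + 0 = -1410 + 0 = -1410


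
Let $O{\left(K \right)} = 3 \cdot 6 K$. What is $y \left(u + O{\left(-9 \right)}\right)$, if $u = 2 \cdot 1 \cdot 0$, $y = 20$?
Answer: $-3240$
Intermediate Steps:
$u = 0$ ($u = 2 \cdot 0 = 0$)
$O{\left(K \right)} = 18 K$
$y \left(u + O{\left(-9 \right)}\right) = 20 \left(0 + 18 \left(-9\right)\right) = 20 \left(0 - 162\right) = 20 \left(-162\right) = -3240$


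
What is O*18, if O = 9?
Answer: 162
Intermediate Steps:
O*18 = 9*18 = 162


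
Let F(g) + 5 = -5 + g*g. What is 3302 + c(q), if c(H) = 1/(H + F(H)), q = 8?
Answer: 204725/62 ≈ 3302.0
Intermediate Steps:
F(g) = -10 + g² (F(g) = -5 + (-5 + g*g) = -5 + (-5 + g²) = -10 + g²)
c(H) = 1/(-10 + H + H²) (c(H) = 1/(H + (-10 + H²)) = 1/(-10 + H + H²))
3302 + c(q) = 3302 + 1/(-10 + 8 + 8²) = 3302 + 1/(-10 + 8 + 64) = 3302 + 1/62 = 204725/62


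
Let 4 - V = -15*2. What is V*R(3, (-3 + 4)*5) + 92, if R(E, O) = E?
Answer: 194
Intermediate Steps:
V = 34 (V = 4 - (-15)*2 = 4 - 1*(-30) = 4 + 30 = 34)
V*R(3, (-3 + 4)*5) + 92 = 34*3 + 92 = 102 + 92 = 194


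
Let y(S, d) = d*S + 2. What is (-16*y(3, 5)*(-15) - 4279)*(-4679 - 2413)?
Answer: 1411308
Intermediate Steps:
y(S, d) = 2 + S*d (y(S, d) = S*d + 2 = 2 + S*d)
(-16*y(3, 5)*(-15) - 4279)*(-4679 - 2413) = (-16*(2 + 3*5)*(-15) - 4279)*(-4679 - 2413) = (-16*(2 + 15)*(-15) - 4279)*(-7092) = (-16*17*(-15) - 4279)*(-7092) = (-272*(-15) - 4279)*(-7092) = (4080 - 4279)*(-7092) = -199*(-7092) = 1411308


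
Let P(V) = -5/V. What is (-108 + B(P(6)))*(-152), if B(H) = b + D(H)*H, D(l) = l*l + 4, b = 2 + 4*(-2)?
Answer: 483911/27 ≈ 17923.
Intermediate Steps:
b = -6 (b = 2 - 8 = -6)
D(l) = 4 + l² (D(l) = l² + 4 = 4 + l²)
B(H) = -6 + H*(4 + H²) (B(H) = -6 + (4 + H²)*H = -6 + H*(4 + H²))
(-108 + B(P(6)))*(-152) = (-108 + (-6 + (-5/6)*(4 + (-5/6)²)))*(-152) = (-108 + (-6 + (-5*⅙)*(4 + (-5*⅙)²)))*(-152) = (-108 + (-6 - 5*(4 + (-⅚)²)/6))*(-152) = (-108 + (-6 - 5*(4 + 25/36)/6))*(-152) = (-108 + (-6 - ⅚*169/36))*(-152) = (-108 + (-6 - 845/216))*(-152) = (-108 - 2141/216)*(-152) = -25469/216*(-152) = 483911/27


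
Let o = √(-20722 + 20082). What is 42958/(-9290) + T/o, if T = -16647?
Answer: -21479/4645 + 16647*I*√10/80 ≈ -4.6241 + 658.03*I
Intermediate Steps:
o = 8*I*√10 (o = √(-640) = 8*I*√10 ≈ 25.298*I)
42958/(-9290) + T/o = 42958/(-9290) - 16647*(-I*√10/80) = 42958*(-1/9290) - (-16647)*I*√10/80 = -21479/4645 + 16647*I*√10/80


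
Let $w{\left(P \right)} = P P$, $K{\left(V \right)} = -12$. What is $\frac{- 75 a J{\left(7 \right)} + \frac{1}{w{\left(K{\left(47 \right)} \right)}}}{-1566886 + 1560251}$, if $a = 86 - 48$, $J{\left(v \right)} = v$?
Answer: $\frac{2872799}{955440} \approx 3.0068$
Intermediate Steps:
$a = 38$
$w{\left(P \right)} = P^{2}$
$\frac{- 75 a J{\left(7 \right)} + \frac{1}{w{\left(K{\left(47 \right)} \right)}}}{-1566886 + 1560251} = \frac{\left(-75\right) 38 \cdot 7 + \frac{1}{\left(-12\right)^{2}}}{-1566886 + 1560251} = \frac{\left(-2850\right) 7 + \frac{1}{144}}{-6635} = \left(-19950 + \frac{1}{144}\right) \left(- \frac{1}{6635}\right) = \left(- \frac{2872799}{144}\right) \left(- \frac{1}{6635}\right) = \frac{2872799}{955440}$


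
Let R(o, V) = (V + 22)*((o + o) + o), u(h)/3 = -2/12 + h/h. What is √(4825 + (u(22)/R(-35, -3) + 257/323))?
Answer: √888121618482/13566 ≈ 69.468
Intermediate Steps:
u(h) = 5/2 (u(h) = 3*(-2/12 + h/h) = 3*(-2*1/12 + 1) = 3*(-⅙ + 1) = 3*(⅚) = 5/2)
R(o, V) = 3*o*(22 + V) (R(o, V) = (22 + V)*(2*o + o) = (22 + V)*(3*o) = 3*o*(22 + V))
√(4825 + (u(22)/R(-35, -3) + 257/323)) = √(4825 + (5/(2*((3*(-35)*(22 - 3)))) + 257/323)) = √(4825 + (5/(2*((3*(-35)*19))) + 257*(1/323))) = √(4825 + ((5/2)/(-1995) + 257/323)) = √(4825 + ((5/2)*(-1/1995) + 257/323)) = √(4825 + (-1/798 + 257/323)) = √(4825 + 10777/13566) = √(65466727/13566) = √888121618482/13566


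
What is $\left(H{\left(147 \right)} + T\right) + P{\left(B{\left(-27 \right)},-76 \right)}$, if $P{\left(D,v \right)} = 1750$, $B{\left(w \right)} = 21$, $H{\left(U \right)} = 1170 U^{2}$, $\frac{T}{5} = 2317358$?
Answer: $36871070$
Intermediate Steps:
$T = 11586790$ ($T = 5 \cdot 2317358 = 11586790$)
$\left(H{\left(147 \right)} + T\right) + P{\left(B{\left(-27 \right)},-76 \right)} = \left(1170 \cdot 147^{2} + 11586790\right) + 1750 = \left(1170 \cdot 21609 + 11586790\right) + 1750 = \left(25282530 + 11586790\right) + 1750 = 36869320 + 1750 = 36871070$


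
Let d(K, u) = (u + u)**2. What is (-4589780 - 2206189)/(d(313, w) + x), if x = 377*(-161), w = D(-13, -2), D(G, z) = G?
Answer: 2265323/20007 ≈ 113.23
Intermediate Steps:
w = -13
d(K, u) = 4*u**2 (d(K, u) = (2*u)**2 = 4*u**2)
x = -60697
(-4589780 - 2206189)/(d(313, w) + x) = (-4589780 - 2206189)/(4*(-13)**2 - 60697) = -6795969/(4*169 - 60697) = -6795969/(676 - 60697) = -6795969/(-60021) = -6795969*(-1/60021) = 2265323/20007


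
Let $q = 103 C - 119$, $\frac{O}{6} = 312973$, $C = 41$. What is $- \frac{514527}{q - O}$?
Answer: $\frac{171509}{624578} \approx 0.2746$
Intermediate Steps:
$O = 1877838$ ($O = 6 \cdot 312973 = 1877838$)
$q = 4104$ ($q = 103 \cdot 41 - 119 = 4223 - 119 = 4104$)
$- \frac{514527}{q - O} = - \frac{514527}{4104 - 1877838} = - \frac{514527}{-1873734} = \left(-514527\right) \left(- \frac{1}{1873734}\right) = \frac{171509}{624578}$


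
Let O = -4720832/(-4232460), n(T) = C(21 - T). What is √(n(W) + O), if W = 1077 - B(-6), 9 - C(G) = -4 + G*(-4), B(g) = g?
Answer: I*√4740288345119955/1058115 ≈ 65.068*I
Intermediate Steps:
C(G) = 13 + 4*G (C(G) = 9 - (-4 + G*(-4)) = 9 - (-4 - 4*G) = 9 + (4 + 4*G) = 13 + 4*G)
W = 1083 (W = 1077 - 1*(-6) = 1077 + 6 = 1083)
n(T) = 97 - 4*T (n(T) = 13 + 4*(21 - T) = 13 + (84 - 4*T) = 97 - 4*T)
O = 1180208/1058115 (O = -4720832*(-1/4232460) = 1180208/1058115 ≈ 1.1154)
√(n(W) + O) = √((97 - 4*1083) + 1180208/1058115) = √((97 - 4332) + 1180208/1058115) = √(-4235 + 1180208/1058115) = √(-4479936817/1058115) = I*√4740288345119955/1058115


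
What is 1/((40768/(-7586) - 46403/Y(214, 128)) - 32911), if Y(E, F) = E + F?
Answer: -1297206/42875324573 ≈ -3.0255e-5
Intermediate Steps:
1/((40768/(-7586) - 46403/Y(214, 128)) - 32911) = 1/((40768/(-7586) - 46403/(214 + 128)) - 32911) = 1/((40768*(-1/7586) - 46403/342) - 32911) = 1/((-20384/3793 - 46403*1/342) - 32911) = 1/((-20384/3793 - 46403/342) - 32911) = 1/(-182977907/1297206 - 32911) = 1/(-42875324573/1297206) = -1297206/42875324573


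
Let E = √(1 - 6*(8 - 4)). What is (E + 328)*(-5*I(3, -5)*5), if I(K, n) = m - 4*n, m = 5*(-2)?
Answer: -82000 - 250*I*√23 ≈ -82000.0 - 1199.0*I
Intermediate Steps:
m = -10
I(K, n) = -10 - 4*n
E = I*√23 (E = √(1 - 6*4) = √(1 - 24) = √(-23) = I*√23 ≈ 4.7958*I)
(E + 328)*(-5*I(3, -5)*5) = (I*√23 + 328)*(-5*(-10 - 4*(-5))*5) = (328 + I*√23)*(-5*(-10 + 20)*5) = (328 + I*√23)*(-5*10*5) = (328 + I*√23)*(-50*5) = (328 + I*√23)*(-250) = -82000 - 250*I*√23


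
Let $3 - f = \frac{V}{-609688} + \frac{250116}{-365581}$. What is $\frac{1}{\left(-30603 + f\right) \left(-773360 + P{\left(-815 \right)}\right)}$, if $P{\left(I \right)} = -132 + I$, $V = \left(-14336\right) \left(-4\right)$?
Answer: $\frac{27861293591}{660122967908420905412} \approx 4.2206 \cdot 10^{-11}$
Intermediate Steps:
$V = 57344$
$f = \frac{105265955857}{27861293591}$ ($f = 3 - \left(\frac{57344}{-609688} + \frac{250116}{-365581}\right) = 3 - \left(57344 \left(- \frac{1}{609688}\right) + 250116 \left(- \frac{1}{365581}\right)\right) = 3 - \left(- \frac{7168}{76211} - \frac{250116}{365581}\right) = 3 - - \frac{21682075084}{27861293591} = 3 + \frac{21682075084}{27861293591} = \frac{105265955857}{27861293591} \approx 3.7782$)
$\frac{1}{\left(-30603 + f\right) \left(-773360 + P{\left(-815 \right)}\right)} = \frac{1}{\left(-30603 + \frac{105265955857}{27861293591}\right) \left(-773360 - 947\right)} = \frac{1}{\left(- \frac{852533901809516}{27861293591}\right) \left(-773360 - 947\right)} = \frac{1}{\left(- \frac{852533901809516}{27861293591}\right) \left(-774307\right)} = \frac{1}{\frac{660122967908420905412}{27861293591}} = \frac{27861293591}{660122967908420905412}$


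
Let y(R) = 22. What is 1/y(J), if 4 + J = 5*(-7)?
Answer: 1/22 ≈ 0.045455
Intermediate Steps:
J = -39 (J = -4 + 5*(-7) = -4 - 35 = -39)
1/y(J) = 1/22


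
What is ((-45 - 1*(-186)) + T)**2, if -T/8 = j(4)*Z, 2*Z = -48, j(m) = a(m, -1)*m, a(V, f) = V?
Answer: 10323369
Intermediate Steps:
j(m) = m**2 (j(m) = m*m = m**2)
Z = -24 (Z = (1/2)*(-48) = -24)
T = 3072 (T = -8*4**2*(-24) = -128*(-24) = -8*(-384) = 3072)
((-45 - 1*(-186)) + T)**2 = ((-45 - 1*(-186)) + 3072)**2 = ((-45 + 186) + 3072)**2 = (141 + 3072)**2 = 3213**2 = 10323369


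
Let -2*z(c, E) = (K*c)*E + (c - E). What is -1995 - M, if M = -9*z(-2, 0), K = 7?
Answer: -1986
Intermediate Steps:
z(c, E) = E/2 - c/2 - 7*E*c/2 (z(c, E) = -((7*c)*E + (c - E))/2 = -(7*E*c + (c - E))/2 = -(c - E + 7*E*c)/2 = E/2 - c/2 - 7*E*c/2)
M = -9 (M = -9*((½)*0 - ½*(-2) - 7/2*0*(-2)) = -9*(0 + 1 + 0) = -9*1 = -9)
-1995 - M = -1995 - 1*(-9) = -1995 + 9 = -1986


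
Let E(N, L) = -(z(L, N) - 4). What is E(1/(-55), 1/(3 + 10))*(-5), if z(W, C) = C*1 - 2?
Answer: -331/11 ≈ -30.091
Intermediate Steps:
z(W, C) = -2 + C (z(W, C) = C - 2 = -2 + C)
E(N, L) = 6 - N (E(N, L) = -((-2 + N) - 4) = -(-6 + N) = 6 - N)
E(1/(-55), 1/(3 + 10))*(-5) = (6 - 1/(-55))*(-5) = (6 - 1*(-1/55))*(-5) = (6 + 1/55)*(-5) = (331/55)*(-5) = -331/11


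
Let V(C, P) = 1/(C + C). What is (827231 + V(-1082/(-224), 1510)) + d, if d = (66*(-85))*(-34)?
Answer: 550722367/541 ≈ 1.0180e+6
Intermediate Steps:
V(C, P) = 1/(2*C)
d = 190740 (d = -5610*(-34) = 190740)
(827231 + V(-1082/(-224), 1510)) + d = (827231 + 1/(2*((-1082/(-224))))) + 190740 = (827231 + 1/(2*((-1082*(-1/224))))) + 190740 = (827231 + 1/(2*(541/112))) + 190740 = (827231 + (1/2)*(112/541)) + 190740 = (827231 + 56/541) + 190740 = 447532027/541 + 190740 = 550722367/541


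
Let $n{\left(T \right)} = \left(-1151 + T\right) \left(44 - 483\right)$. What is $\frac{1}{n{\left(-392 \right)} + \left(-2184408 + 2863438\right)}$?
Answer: $\frac{1}{1356407} \approx 7.3724 \cdot 10^{-7}$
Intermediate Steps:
$n{\left(T \right)} = 505289 - 439 T$ ($n{\left(T \right)} = \left(-1151 + T\right) \left(-439\right) = 505289 - 439 T$)
$\frac{1}{n{\left(-392 \right)} + \left(-2184408 + 2863438\right)} = \frac{1}{\left(505289 - -172088\right) + \left(-2184408 + 2863438\right)} = \frac{1}{\left(505289 + 172088\right) + 679030} = \frac{1}{677377 + 679030} = \frac{1}{1356407}$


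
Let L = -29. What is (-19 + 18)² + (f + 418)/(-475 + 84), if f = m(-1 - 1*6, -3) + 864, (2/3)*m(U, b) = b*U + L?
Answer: -879/391 ≈ -2.2481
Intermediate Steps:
m(U, b) = -87/2 + 3*U*b/2 (m(U, b) = 3*(b*U - 29)/2 = 3*(U*b - 29)/2 = 3*(-29 + U*b)/2 = -87/2 + 3*U*b/2)
f = 852 (f = (-87/2 + (3/2)*(-1 - 1*6)*(-3)) + 864 = (-87/2 + (3/2)*(-1 - 6)*(-3)) + 864 = (-87/2 + (3/2)*(-7)*(-3)) + 864 = (-87/2 + 63/2) + 864 = -12 + 864 = 852)
(-19 + 18)² + (f + 418)/(-475 + 84) = (-19 + 18)² + (852 + 418)/(-475 + 84) = (-1)² + 1270/(-391) = 1 + 1270*(-1/391) = 1 - 1270/391 = -879/391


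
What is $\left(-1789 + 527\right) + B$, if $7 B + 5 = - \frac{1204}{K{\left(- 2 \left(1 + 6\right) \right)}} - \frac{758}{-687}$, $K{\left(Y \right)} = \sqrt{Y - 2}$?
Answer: $- \frac{6071635}{4809} + 43 i \approx -1262.6 + 43.0 i$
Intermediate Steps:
$K{\left(Y \right)} = \sqrt{-2 + Y}$
$B = - \frac{2677}{4809} + 43 i$ ($B = - \frac{5}{7} + \frac{- \frac{1204}{\sqrt{-2 - 2 \left(1 + 6\right)}} - \frac{758}{-687}}{7} = - \frac{5}{7} + \frac{- \frac{1204}{\sqrt{-2 - 14}} - - \frac{758}{687}}{7} = - \frac{5}{7} + \frac{- \frac{1204}{\sqrt{-2 - 14}} + \frac{758}{687}}{7} = - \frac{5}{7} + \frac{- \frac{1204}{\sqrt{-16}} + \frac{758}{687}}{7} = - \frac{5}{7} + \frac{- \frac{1204}{4 i} + \frac{758}{687}}{7} = - \frac{5}{7} + \frac{- 1204 \left(- \frac{i}{4}\right) + \frac{758}{687}}{7} = - \frac{5}{7} + \frac{301 i + \frac{758}{687}}{7} = - \frac{5}{7} + \frac{\frac{758}{687} + 301 i}{7} = - \frac{5}{7} + \left(\frac{758}{4809} + 43 i\right) = - \frac{2677}{4809} + 43 i \approx -0.55666 + 43.0 i$)
$\left(-1789 + 527\right) + B = \left(-1789 + 527\right) - \left(\frac{2677}{4809} - 43 i\right) = -1262 - \left(\frac{2677}{4809} - 43 i\right) = - \frac{6071635}{4809} + 43 i$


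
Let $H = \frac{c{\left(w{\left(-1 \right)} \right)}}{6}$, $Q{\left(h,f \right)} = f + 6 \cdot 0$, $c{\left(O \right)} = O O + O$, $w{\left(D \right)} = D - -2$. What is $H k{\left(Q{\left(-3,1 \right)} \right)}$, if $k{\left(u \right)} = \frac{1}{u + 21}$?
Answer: $\frac{1}{66} \approx 0.015152$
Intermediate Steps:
$w{\left(D \right)} = 2 + D$ ($w{\left(D \right)} = D + 2 = 2 + D$)
$c{\left(O \right)} = O + O^{2}$ ($c{\left(O \right)} = O^{2} + O = O + O^{2}$)
$Q{\left(h,f \right)} = f$ ($Q{\left(h,f \right)} = f + 0 = f$)
$H = \frac{1}{3}$ ($H = \frac{\left(2 - 1\right) \left(1 + \left(2 - 1\right)\right)}{6} = 1 \left(1 + 1\right) \frac{1}{6} = 1 \cdot 2 \cdot \frac{1}{6} = 2 \cdot \frac{1}{6} = \frac{1}{3} \approx 0.33333$)
$k{\left(u \right)} = \frac{1}{21 + u}$
$H k{\left(Q{\left(-3,1 \right)} \right)} = \frac{1}{3 \left(21 + 1\right)} = \frac{1}{3 \cdot 22} = \frac{1}{3} \cdot \frac{1}{22} = \frac{1}{66}$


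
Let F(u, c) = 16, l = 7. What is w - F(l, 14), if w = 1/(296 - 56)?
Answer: -3839/240 ≈ -15.996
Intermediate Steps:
w = 1/240 ≈ 0.0041667
w - F(l, 14) = 1/240 - 1*16 = 1/240 - 16 = -3839/240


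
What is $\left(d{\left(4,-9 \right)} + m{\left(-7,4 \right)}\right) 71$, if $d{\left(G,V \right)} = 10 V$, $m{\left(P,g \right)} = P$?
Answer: $-6887$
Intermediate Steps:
$\left(d{\left(4,-9 \right)} + m{\left(-7,4 \right)}\right) 71 = \left(10 \left(-9\right) - 7\right) 71 = \left(-90 - 7\right) 71 = \left(-97\right) 71 = -6887$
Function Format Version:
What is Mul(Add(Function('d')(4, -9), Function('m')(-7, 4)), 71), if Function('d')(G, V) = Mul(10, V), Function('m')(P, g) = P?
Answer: -6887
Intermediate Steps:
Mul(Add(Function('d')(4, -9), Function('m')(-7, 4)), 71) = Mul(Add(Mul(10, -9), -7), 71) = Mul(Add(-90, -7), 71) = Mul(-97, 71) = -6887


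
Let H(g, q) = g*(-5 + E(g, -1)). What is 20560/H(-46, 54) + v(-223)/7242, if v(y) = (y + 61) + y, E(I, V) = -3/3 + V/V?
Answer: 14880697/166566 ≈ 89.338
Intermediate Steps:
E(I, V) = 0 (E(I, V) = -3*⅓ + 1 = -1 + 1 = 0)
H(g, q) = -5*g (H(g, q) = g*(-5 + 0) = g*(-5) = -5*g)
v(y) = 61 + 2*y (v(y) = (61 + y) + y = 61 + 2*y)
20560/H(-46, 54) + v(-223)/7242 = 20560/((-5*(-46))) + (61 + 2*(-223))/7242 = 20560/230 + (61 - 446)*(1/7242) = 20560*(1/230) - 385*1/7242 = 2056/23 - 385/7242 = 14880697/166566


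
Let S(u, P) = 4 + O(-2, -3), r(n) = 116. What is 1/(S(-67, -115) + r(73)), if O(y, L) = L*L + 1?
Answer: 1/130 ≈ 0.0076923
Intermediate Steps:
O(y, L) = 1 + L² (O(y, L) = L² + 1 = 1 + L²)
S(u, P) = 14 (S(u, P) = 4 + (1 + (-3)²) = 4 + (1 + 9) = 4 + 10 = 14)
1/(S(-67, -115) + r(73)) = 1/(14 + 116) = 1/130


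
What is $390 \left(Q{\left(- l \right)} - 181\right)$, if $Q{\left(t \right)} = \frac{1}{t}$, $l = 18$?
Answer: $- \frac{211835}{3} \approx -70612.0$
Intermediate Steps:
$390 \left(Q{\left(- l \right)} - 181\right) = 390 \left(\frac{1}{\left(-1\right) 18} - 181\right) = 390 \left(\frac{1}{-18} - 181\right) = 390 \left(- \frac{1}{18} - 181\right) = 390 \left(- \frac{3259}{18}\right) = - \frac{211835}{3}$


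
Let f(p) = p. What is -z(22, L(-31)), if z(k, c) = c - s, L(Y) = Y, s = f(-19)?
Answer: 12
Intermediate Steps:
s = -19
z(k, c) = 19 + c (z(k, c) = c - 1*(-19) = c + 19 = 19 + c)
-z(22, L(-31)) = -(19 - 31) = -1*(-12) = 12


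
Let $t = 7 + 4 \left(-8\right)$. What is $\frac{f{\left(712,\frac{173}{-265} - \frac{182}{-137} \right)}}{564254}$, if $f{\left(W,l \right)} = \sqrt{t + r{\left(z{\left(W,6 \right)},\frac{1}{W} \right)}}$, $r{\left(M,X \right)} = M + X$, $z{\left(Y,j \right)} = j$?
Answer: $\frac{9 i \sqrt{29726}}{200874424} \approx 7.7248 \cdot 10^{-6} i$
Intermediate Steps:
$t = -25$ ($t = 7 - 32 = -25$)
$f{\left(W,l \right)} = \sqrt{-19 + \frac{1}{W}}$ ($f{\left(W,l \right)} = \sqrt{-25 + \left(6 + \frac{1}{W}\right)} = \sqrt{-19 + \frac{1}{W}}$)
$\frac{f{\left(712,\frac{173}{-265} - \frac{182}{-137} \right)}}{564254} = \frac{\sqrt{-19 + \frac{1}{712}}}{564254} = \sqrt{-19 + \frac{1}{712}} \cdot \frac{1}{564254} = \sqrt{- \frac{13527}{712}} \cdot \frac{1}{564254} = \frac{9 i \sqrt{29726}}{356} \cdot \frac{1}{564254} = \frac{9 i \sqrt{29726}}{200874424}$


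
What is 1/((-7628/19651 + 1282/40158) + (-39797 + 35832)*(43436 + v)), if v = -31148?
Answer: -394572429/19224326460510001 ≈ -2.0525e-8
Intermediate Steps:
1/((-7628/19651 + 1282/40158) + (-39797 + 35832)*(43436 + v)) = 1/((-7628/19651 + 1282/40158) + (-39797 + 35832)*(43436 - 31148)) = 1/((-7628*1/19651 + 1282*(1/40158)) - 3965*12288) = 1/((-7628/19651 + 641/20079) - 48721920) = 1/(-140566321/394572429 - 48721920) = 1/(-19224326460510001/394572429) = -394572429/19224326460510001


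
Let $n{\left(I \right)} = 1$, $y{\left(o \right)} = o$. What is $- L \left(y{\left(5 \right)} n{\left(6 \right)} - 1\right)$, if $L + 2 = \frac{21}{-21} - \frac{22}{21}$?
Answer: $\frac{340}{21} \approx 16.19$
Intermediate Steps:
$L = - \frac{85}{21}$ ($L = -2 + \left(\frac{21}{-21} - \frac{22}{21}\right) = -2 + \left(21 \left(- \frac{1}{21}\right) - \frac{22}{21}\right) = -2 - \frac{43}{21} = - \frac{85}{21} \approx -4.0476$)
$- L \left(y{\left(5 \right)} n{\left(6 \right)} - 1\right) = \left(-1\right) \left(- \frac{85}{21}\right) \left(5 \cdot 1 - 1\right) = \frac{85 \left(5 - 1\right)}{21} = \frac{85}{21} \cdot 4 = \frac{340}{21}$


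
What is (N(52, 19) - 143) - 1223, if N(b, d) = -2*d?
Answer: -1404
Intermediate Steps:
(N(52, 19) - 143) - 1223 = (-2*19 - 143) - 1223 = (-38 - 143) - 1223 = -181 - 1223 = -1404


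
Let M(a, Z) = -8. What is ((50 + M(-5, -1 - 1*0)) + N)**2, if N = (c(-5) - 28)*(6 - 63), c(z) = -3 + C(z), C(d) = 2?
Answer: 2873025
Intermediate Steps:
c(z) = -1 (c(z) = -3 + 2 = -1)
N = 1653 (N = (-1 - 28)*(6 - 63) = -29*(-57) = 1653)
((50 + M(-5, -1 - 1*0)) + N)**2 = ((50 - 8) + 1653)**2 = (42 + 1653)**2 = 1695**2 = 2873025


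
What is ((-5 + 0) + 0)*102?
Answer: -510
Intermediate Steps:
((-5 + 0) + 0)*102 = (-5 + 0)*102 = -5*102 = -510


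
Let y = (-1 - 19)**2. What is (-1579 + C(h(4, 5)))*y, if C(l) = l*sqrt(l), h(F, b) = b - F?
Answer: -631200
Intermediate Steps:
C(l) = l**(3/2)
y = 400 (y = (-20)**2 = 400)
(-1579 + C(h(4, 5)))*y = (-1579 + (5 - 1*4)**(3/2))*400 = (-1579 + (5 - 4)**(3/2))*400 = (-1579 + 1**(3/2))*400 = (-1579 + 1)*400 = -1578*400 = -631200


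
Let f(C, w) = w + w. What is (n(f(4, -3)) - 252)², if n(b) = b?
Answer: 66564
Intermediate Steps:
f(C, w) = 2*w
(n(f(4, -3)) - 252)² = (2*(-3) - 252)² = (-6 - 252)² = (-258)² = 66564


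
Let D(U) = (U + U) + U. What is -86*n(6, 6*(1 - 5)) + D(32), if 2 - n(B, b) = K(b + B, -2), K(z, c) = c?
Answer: -248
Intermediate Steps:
n(B, b) = 4 (n(B, b) = 2 - 1*(-2) = 2 + 2 = 4)
D(U) = 3*U (D(U) = 2*U + U = 3*U)
-86*n(6, 6*(1 - 5)) + D(32) = -86*4 + 3*32 = -344 + 96 = -248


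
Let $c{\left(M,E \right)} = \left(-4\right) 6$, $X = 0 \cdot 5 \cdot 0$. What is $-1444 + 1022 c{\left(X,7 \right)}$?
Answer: $-25972$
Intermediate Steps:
$X = 0$ ($X = 0 \cdot 0 = 0$)
$c{\left(M,E \right)} = -24$
$-1444 + 1022 c{\left(X,7 \right)} = -1444 + 1022 \left(-24\right) = -1444 - 24528 = -25972$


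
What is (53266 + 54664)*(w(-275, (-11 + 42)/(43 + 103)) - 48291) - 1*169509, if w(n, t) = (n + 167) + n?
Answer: -5253554329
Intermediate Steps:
w(n, t) = 167 + 2*n (w(n, t) = (167 + n) + n = 167 + 2*n)
(53266 + 54664)*(w(-275, (-11 + 42)/(43 + 103)) - 48291) - 1*169509 = (53266 + 54664)*((167 + 2*(-275)) - 48291) - 1*169509 = 107930*((167 - 550) - 48291) - 169509 = 107930*(-383 - 48291) - 169509 = 107930*(-48674) - 169509 = -5253384820 - 169509 = -5253554329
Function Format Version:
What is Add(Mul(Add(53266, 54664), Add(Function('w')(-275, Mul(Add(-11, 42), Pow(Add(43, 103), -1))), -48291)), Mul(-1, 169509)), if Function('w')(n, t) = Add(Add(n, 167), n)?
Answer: -5253554329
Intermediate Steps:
Function('w')(n, t) = Add(167, Mul(2, n)) (Function('w')(n, t) = Add(Add(167, n), n) = Add(167, Mul(2, n)))
Add(Mul(Add(53266, 54664), Add(Function('w')(-275, Mul(Add(-11, 42), Pow(Add(43, 103), -1))), -48291)), Mul(-1, 169509)) = Add(Mul(Add(53266, 54664), Add(Add(167, Mul(2, -275)), -48291)), Mul(-1, 169509)) = Add(Mul(107930, Add(Add(167, -550), -48291)), -169509) = Add(Mul(107930, Add(-383, -48291)), -169509) = Add(Mul(107930, -48674), -169509) = Add(-5253384820, -169509) = -5253554329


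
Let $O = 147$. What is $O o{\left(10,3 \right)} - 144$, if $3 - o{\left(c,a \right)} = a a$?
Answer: $-1026$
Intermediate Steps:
$o{\left(c,a \right)} = 3 - a^{2}$ ($o{\left(c,a \right)} = 3 - a a = 3 - a^{2}$)
$O o{\left(10,3 \right)} - 144 = 147 \left(3 - 3^{2}\right) - 144 = 147 \left(3 - 9\right) - 144 = 147 \left(-6\right) - 144 = -882 - 144 = -1026$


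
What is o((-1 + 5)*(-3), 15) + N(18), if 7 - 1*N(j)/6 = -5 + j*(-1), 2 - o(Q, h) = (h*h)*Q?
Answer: 2882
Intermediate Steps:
o(Q, h) = 2 - Q*h**2 (o(Q, h) = 2 - h*h*Q = 2 - h**2*Q = 2 - Q*h**2)
N(j) = 72 + 6*j (N(j) = 42 - 6*(-5 + j*(-1)) = 42 - 6*(-5 - j) = 42 + (30 + 6*j) = 72 + 6*j)
o((-1 + 5)*(-3), 15) + N(18) = (2 - 1*(-1 + 5)*(-3)*15**2) + (72 + 6*18) = (2 - 1*4*(-3)*225) + (72 + 108) = (2 - 1*(-12)*225) + 180 = (2 + 2700) + 180 = 2702 + 180 = 2882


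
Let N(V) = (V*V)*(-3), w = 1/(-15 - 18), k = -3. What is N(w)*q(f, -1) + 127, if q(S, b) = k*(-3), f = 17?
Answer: 15364/121 ≈ 126.98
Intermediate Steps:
w = -1/33 (w = 1/(-33) = -1/33 ≈ -0.030303)
q(S, b) = 9 (q(S, b) = -3*(-3) = 9)
N(V) = -3*V² (N(V) = V²*(-3) = -3*V²)
N(w)*q(f, -1) + 127 = -3*(-1/33)²*9 + 127 = -3*1/1089*9 + 127 = -1/363*9 + 127 = -3/121 + 127 = 15364/121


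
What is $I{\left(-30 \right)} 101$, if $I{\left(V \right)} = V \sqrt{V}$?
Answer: $- 3030 i \sqrt{30} \approx - 16596.0 i$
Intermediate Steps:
$I{\left(V \right)} = V^{\frac{3}{2}}$
$I{\left(-30 \right)} 101 = \left(-30\right)^{\frac{3}{2}} \cdot 101 = - 30 i \sqrt{30} \cdot 101 = - 3030 i \sqrt{30}$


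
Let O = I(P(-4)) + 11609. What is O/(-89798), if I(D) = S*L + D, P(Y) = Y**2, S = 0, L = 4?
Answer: -11625/89798 ≈ -0.12946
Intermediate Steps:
I(D) = D (I(D) = 0*4 + D = 0 + D = D)
O = 11625 (O = (-4)**2 + 11609 = 16 + 11609 = 11625)
O/(-89798) = 11625/(-89798) = 11625*(-1/89798) = -11625/89798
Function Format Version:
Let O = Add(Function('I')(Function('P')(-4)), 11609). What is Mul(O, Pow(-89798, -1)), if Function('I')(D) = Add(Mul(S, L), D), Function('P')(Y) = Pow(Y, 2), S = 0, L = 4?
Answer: Rational(-11625, 89798) ≈ -0.12946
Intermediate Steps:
Function('I')(D) = D (Function('I')(D) = Add(Mul(0, 4), D) = Add(0, D) = D)
O = 11625 (O = Add(Pow(-4, 2), 11609) = Add(16, 11609) = 11625)
Mul(O, Pow(-89798, -1)) = Mul(11625, Pow(-89798, -1)) = Mul(11625, Rational(-1, 89798)) = Rational(-11625, 89798)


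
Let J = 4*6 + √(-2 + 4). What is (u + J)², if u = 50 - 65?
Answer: (9 + √2)² ≈ 108.46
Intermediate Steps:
u = -15
J = 24 + √2 ≈ 25.414
(u + J)² = (-15 + (24 + √2))² = (9 + √2)²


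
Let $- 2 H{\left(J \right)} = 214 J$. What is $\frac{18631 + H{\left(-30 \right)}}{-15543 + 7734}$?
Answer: $- \frac{21841}{7809} \approx -2.7969$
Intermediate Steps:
$H{\left(J \right)} = - 107 J$ ($H{\left(J \right)} = - \frac{214 J}{2} = - 107 J$)
$\frac{18631 + H{\left(-30 \right)}}{-15543 + 7734} = \frac{18631 - -3210}{-15543 + 7734} = \frac{18631 + 3210}{-7809} = 21841 \left(- \frac{1}{7809}\right) = - \frac{21841}{7809}$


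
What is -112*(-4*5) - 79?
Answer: 2161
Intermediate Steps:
-112*(-4*5) - 79 = -(-2240) - 79 = -112*(-20) - 79 = 2240 - 79 = 2161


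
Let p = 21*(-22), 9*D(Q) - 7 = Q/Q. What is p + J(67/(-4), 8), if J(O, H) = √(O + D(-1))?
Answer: -462 + I*√571/6 ≈ -462.0 + 3.9826*I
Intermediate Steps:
D(Q) = 8/9 (D(Q) = 7/9 + (Q/Q)/9 = 7/9 + (⅑)*1 = 7/9 + ⅑ = 8/9)
p = -462
J(O, H) = √(8/9 + O) (J(O, H) = √(O + 8/9) = √(8/9 + O))
p + J(67/(-4), 8) = -462 + √(8 + 9*(67/(-4)))/3 = -462 + √(8 + 9*(67*(-¼)))/3 = -462 + √(8 + 9*(-67/4))/3 = -462 + √(8 - 603/4)/3 = -462 + √(-571/4)/3 = -462 + (I*√571/2)/3 = -462 + I*√571/6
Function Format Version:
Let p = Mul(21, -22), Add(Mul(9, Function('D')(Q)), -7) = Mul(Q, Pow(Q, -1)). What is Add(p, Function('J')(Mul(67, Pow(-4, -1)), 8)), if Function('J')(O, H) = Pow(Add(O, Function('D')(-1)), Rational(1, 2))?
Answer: Add(-462, Mul(Rational(1, 6), I, Pow(571, Rational(1, 2)))) ≈ Add(-462.00, Mul(3.9826, I))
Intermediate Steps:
Function('D')(Q) = Rational(8, 9) (Function('D')(Q) = Add(Rational(7, 9), Mul(Rational(1, 9), Mul(Q, Pow(Q, -1)))) = Add(Rational(7, 9), Mul(Rational(1, 9), 1)) = Add(Rational(7, 9), Rational(1, 9)) = Rational(8, 9))
p = -462
Function('J')(O, H) = Pow(Add(Rational(8, 9), O), Rational(1, 2)) (Function('J')(O, H) = Pow(Add(O, Rational(8, 9)), Rational(1, 2)) = Pow(Add(Rational(8, 9), O), Rational(1, 2)))
Add(p, Function('J')(Mul(67, Pow(-4, -1)), 8)) = Add(-462, Mul(Rational(1, 3), Pow(Add(8, Mul(9, Mul(67, Pow(-4, -1)))), Rational(1, 2)))) = Add(-462, Mul(Rational(1, 3), Pow(Add(8, Mul(9, Mul(67, Rational(-1, 4)))), Rational(1, 2)))) = Add(-462, Mul(Rational(1, 3), Pow(Add(8, Mul(9, Rational(-67, 4))), Rational(1, 2)))) = Add(-462, Mul(Rational(1, 3), Pow(Add(8, Rational(-603, 4)), Rational(1, 2)))) = Add(-462, Mul(Rational(1, 3), Pow(Rational(-571, 4), Rational(1, 2)))) = Add(-462, Mul(Rational(1, 3), Mul(Rational(1, 2), I, Pow(571, Rational(1, 2))))) = Add(-462, Mul(Rational(1, 6), I, Pow(571, Rational(1, 2))))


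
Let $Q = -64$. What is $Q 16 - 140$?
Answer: $-1164$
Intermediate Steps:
$Q 16 - 140 = \left(-64\right) 16 - 140 = -1024 - 140 = -1164$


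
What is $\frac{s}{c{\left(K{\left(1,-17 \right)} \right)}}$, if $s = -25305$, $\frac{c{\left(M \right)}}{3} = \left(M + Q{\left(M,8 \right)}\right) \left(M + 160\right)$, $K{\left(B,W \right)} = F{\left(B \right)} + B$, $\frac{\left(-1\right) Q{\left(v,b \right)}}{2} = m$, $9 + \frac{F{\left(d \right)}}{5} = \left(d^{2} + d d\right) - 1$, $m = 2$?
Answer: $\frac{8435}{5203} \approx 1.6212$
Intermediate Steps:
$F{\left(d \right)} = -50 + 10 d^{2}$ ($F{\left(d \right)} = -45 + 5 \left(\left(d^{2} + d d\right) - 1\right) = -45 + 5 \left(\left(d^{2} + d^{2}\right) - 1\right) = -45 + 5 \left(2 d^{2} - 1\right) = -45 + 5 \left(-1 + 2 d^{2}\right) = -45 + \left(-5 + 10 d^{2}\right) = -50 + 10 d^{2}$)
$Q{\left(v,b \right)} = -4$ ($Q{\left(v,b \right)} = \left(-2\right) 2 = -4$)
$K{\left(B,W \right)} = -50 + B + 10 B^{2}$ ($K{\left(B,W \right)} = \left(-50 + 10 B^{2}\right) + B = -50 + B + 10 B^{2}$)
$c{\left(M \right)} = 3 \left(-4 + M\right) \left(160 + M\right)$ ($c{\left(M \right)} = 3 \left(M - 4\right) \left(M + 160\right) = 3 \left(-4 + M\right) \left(160 + M\right)$)
$\frac{s}{c{\left(K{\left(1,-17 \right)} \right)}} = - \frac{25305}{-1920 + 3 \left(-50 + 1 + 10 \cdot 1^{2}\right)^{2} + 468 \left(-50 + 1 + 10 \cdot 1^{2}\right)} = - \frac{25305}{-1920 + 3 \left(-50 + 1 + 10 \cdot 1\right)^{2} + 468 \left(-50 + 1 + 10 \cdot 1\right)} = - \frac{25305}{-1920 + 3 \left(-50 + 1 + 10\right)^{2} + 468 \left(-50 + 1 + 10\right)} = - \frac{25305}{-1920 + 3 \left(-39\right)^{2} + 468 \left(-39\right)} = - \frac{25305}{-1920 + 3 \cdot 1521 - 18252} = - \frac{25305}{-1920 + 4563 - 18252} = - \frac{25305}{-15609} = \left(-25305\right) \left(- \frac{1}{15609}\right) = \frac{8435}{5203}$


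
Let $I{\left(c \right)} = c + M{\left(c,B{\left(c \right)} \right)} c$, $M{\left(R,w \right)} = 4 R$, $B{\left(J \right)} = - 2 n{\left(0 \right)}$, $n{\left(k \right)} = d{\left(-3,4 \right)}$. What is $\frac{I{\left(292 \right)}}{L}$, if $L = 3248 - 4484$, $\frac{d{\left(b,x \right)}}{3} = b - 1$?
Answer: $- \frac{85337}{309} \approx -276.17$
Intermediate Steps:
$d{\left(b,x \right)} = -3 + 3 b$ ($d{\left(b,x \right)} = 3 \left(b - 1\right) = 3 \left(-1 + b\right) = -3 + 3 b$)
$n{\left(k \right)} = -12$ ($n{\left(k \right)} = -3 + 3 \left(-3\right) = -3 - 9 = -12$)
$B{\left(J \right)} = 24$ ($B{\left(J \right)} = \left(-2\right) \left(-12\right) = 24$)
$L = -1236$
$I{\left(c \right)} = c + 4 c^{2}$ ($I{\left(c \right)} = c + 4 c c = c + 4 c^{2}$)
$\frac{I{\left(292 \right)}}{L} = \frac{292 \left(1 + 4 \cdot 292\right)}{-1236} = 292 \left(1 + 1168\right) \left(- \frac{1}{1236}\right) = 292 \cdot 1169 \left(- \frac{1}{1236}\right) = 341348 \left(- \frac{1}{1236}\right) = - \frac{85337}{309}$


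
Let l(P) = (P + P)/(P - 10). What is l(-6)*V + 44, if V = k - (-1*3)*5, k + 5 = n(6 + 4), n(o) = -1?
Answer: 203/4 ≈ 50.750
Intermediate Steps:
k = -6 (k = -5 - 1 = -6)
l(P) = 2*P/(-10 + P) (l(P) = (2*P)/(-10 + P) = 2*P/(-10 + P))
V = 9 (V = -6 - (-1*3)*5 = -6 - (-3)*5 = -6 - 1*(-15) = -6 + 15 = 9)
l(-6)*V + 44 = (2*(-6)/(-10 - 6))*9 + 44 = (2*(-6)/(-16))*9 + 44 = (2*(-6)*(-1/16))*9 + 44 = (3/4)*9 + 44 = 27/4 + 44 = 203/4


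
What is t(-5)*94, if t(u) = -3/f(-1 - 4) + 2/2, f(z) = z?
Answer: 752/5 ≈ 150.40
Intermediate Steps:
t(u) = 8/5 (t(u) = -3/(-1 - 4) + 2/2 = -3/(-5) + 2*(½) = -3*(-⅕) + 1 = ⅗ + 1 = 8/5)
t(-5)*94 = (8/5)*94 = 752/5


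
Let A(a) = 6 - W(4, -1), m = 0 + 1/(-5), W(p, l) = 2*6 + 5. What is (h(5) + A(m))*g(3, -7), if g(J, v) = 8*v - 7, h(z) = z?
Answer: 378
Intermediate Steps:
W(p, l) = 17 (W(p, l) = 12 + 5 = 17)
m = -⅕ (m = 0 - ⅕ = -⅕ ≈ -0.20000)
g(J, v) = -7 + 8*v
A(a) = -11 (A(a) = 6 - 1*17 = 6 - 17 = -11)
(h(5) + A(m))*g(3, -7) = (5 - 11)*(-7 + 8*(-7)) = -6*(-7 - 56) = -6*(-63) = 378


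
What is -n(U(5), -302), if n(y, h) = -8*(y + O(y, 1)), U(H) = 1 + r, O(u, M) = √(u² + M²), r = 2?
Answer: 24 + 8*√10 ≈ 49.298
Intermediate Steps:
O(u, M) = √(M² + u²)
U(H) = 3 (U(H) = 1 + 2 = 3)
n(y, h) = -8*y - 8*√(1 + y²) (n(y, h) = -8*(y + √(1² + y²)) = -8*(y + √(1 + y²)) = -8*y - 8*√(1 + y²))
-n(U(5), -302) = -(-8*3 - 8*√(1 + 3²)) = -(-24 - 8*√(1 + 9)) = -(-24 - 8*√10) = 24 + 8*√10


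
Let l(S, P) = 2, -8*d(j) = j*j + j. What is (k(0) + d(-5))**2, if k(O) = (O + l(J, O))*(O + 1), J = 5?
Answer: 1/4 ≈ 0.25000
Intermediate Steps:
d(j) = -j/8 - j**2/8 (d(j) = -(j*j + j)/8 = -(j**2 + j)/8 = -(j + j**2)/8 = -j/8 - j**2/8)
k(O) = (1 + O)*(2 + O) (k(O) = (O + 2)*(O + 1) = (2 + O)*(1 + O) = (1 + O)*(2 + O))
(k(0) + d(-5))**2 = ((2 + 0**2 + 3*0) - 1/8*(-5)*(1 - 5))**2 = ((2 + 0 + 0) - 1/8*(-5)*(-4))**2 = (2 - 5/2)**2 = (-1/2)**2 = 1/4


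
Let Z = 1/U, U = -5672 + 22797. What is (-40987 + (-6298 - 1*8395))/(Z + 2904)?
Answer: -953520000/49731001 ≈ -19.174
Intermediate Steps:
U = 17125
Z = 1/17125 ≈ 5.8394e-5
(-40987 + (-6298 - 1*8395))/(Z + 2904) = (-40987 + (-6298 - 1*8395))/(1/17125 + 2904) = (-40987 + (-6298 - 8395))/(49731001/17125) = (-40987 - 14693)*(17125/49731001) = -55680*17125/49731001 = -953520000/49731001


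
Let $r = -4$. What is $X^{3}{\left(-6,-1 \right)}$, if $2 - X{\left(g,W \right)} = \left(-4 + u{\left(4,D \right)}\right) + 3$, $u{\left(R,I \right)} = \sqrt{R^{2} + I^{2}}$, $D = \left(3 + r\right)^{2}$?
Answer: $\left(3 - \sqrt{17}\right)^{3} \approx -1.4166$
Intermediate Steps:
$D = 1$ ($D = \left(3 - 4\right)^{2} = \left(-1\right)^{2} = 1$)
$u{\left(R,I \right)} = \sqrt{I^{2} + R^{2}}$
$X{\left(g,W \right)} = 3 - \sqrt{17}$ ($X{\left(g,W \right)} = 2 - \left(\left(-4 + \sqrt{1^{2} + 4^{2}}\right) + 3\right) = 2 - \left(\left(-4 + \sqrt{1 + 16}\right) + 3\right) = 2 - \left(\left(-4 + \sqrt{17}\right) + 3\right) = 2 - \left(-1 + \sqrt{17}\right) = 2 + \left(1 - \sqrt{17}\right) = 3 - \sqrt{17}$)
$X^{3}{\left(-6,-1 \right)} = \left(3 - \sqrt{17}\right)^{3}$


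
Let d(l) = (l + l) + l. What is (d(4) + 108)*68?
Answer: 8160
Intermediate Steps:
d(l) = 3*l (d(l) = 2*l + l = 3*l)
(d(4) + 108)*68 = (3*4 + 108)*68 = (12 + 108)*68 = 120*68 = 8160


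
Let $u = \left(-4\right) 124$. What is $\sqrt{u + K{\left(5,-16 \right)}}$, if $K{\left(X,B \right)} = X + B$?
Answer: $13 i \sqrt{3} \approx 22.517 i$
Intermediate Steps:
$K{\left(X,B \right)} = B + X$
$u = -496$
$\sqrt{u + K{\left(5,-16 \right)}} = \sqrt{-496 + \left(-16 + 5\right)} = \sqrt{-496 - 11} = \sqrt{-507} = 13 i \sqrt{3}$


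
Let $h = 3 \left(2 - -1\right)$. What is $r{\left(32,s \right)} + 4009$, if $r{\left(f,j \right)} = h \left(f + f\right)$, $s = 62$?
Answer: $4585$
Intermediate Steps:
$h = 9$ ($h = 3 \left(2 + 1\right) = 3 \cdot 3 = 9$)
$r{\left(f,j \right)} = 18 f$ ($r{\left(f,j \right)} = 9 \left(f + f\right) = 9 \cdot 2 f = 18 f$)
$r{\left(32,s \right)} + 4009 = 18 \cdot 32 + 4009 = 576 + 4009 = 4585$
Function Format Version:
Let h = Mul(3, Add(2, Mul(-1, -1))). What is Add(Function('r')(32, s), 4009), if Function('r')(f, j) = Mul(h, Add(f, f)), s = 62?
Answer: 4585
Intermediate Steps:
h = 9 (h = Mul(3, Add(2, 1)) = Mul(3, 3) = 9)
Function('r')(f, j) = Mul(18, f) (Function('r')(f, j) = Mul(9, Add(f, f)) = Mul(9, Mul(2, f)) = Mul(18, f))
Add(Function('r')(32, s), 4009) = Add(Mul(18, 32), 4009) = Add(576, 4009) = 4585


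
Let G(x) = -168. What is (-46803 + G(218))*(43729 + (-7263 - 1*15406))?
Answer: -989209260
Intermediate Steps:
(-46803 + G(218))*(43729 + (-7263 - 1*15406)) = (-46803 - 168)*(43729 + (-7263 - 1*15406)) = -46971*(43729 + (-7263 - 15406)) = -46971*(43729 - 22669) = -46971*21060 = -989209260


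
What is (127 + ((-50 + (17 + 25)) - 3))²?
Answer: 13456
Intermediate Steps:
(127 + ((-50 + (17 + 25)) - 3))² = (127 + ((-50 + 42) - 3))² = (127 + (-8 - 3))² = (127 - 11)² = 116² = 13456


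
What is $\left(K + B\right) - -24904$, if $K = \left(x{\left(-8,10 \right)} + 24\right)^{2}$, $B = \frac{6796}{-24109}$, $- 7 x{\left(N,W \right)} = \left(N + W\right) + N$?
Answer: $\frac{30149707344}{1181341} \approx 25522.0$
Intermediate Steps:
$x{\left(N,W \right)} = - \frac{2 N}{7} - \frac{W}{7}$ ($x{\left(N,W \right)} = - \frac{\left(N + W\right) + N}{7} = - \frac{W + 2 N}{7} = - \frac{2 N}{7} - \frac{W}{7}$)
$B = - \frac{6796}{24109}$ ($B = 6796 \left(- \frac{1}{24109}\right) = - \frac{6796}{24109} \approx -0.28189$)
$K = \frac{30276}{49}$ ($K = \left(\left(\left(- \frac{2}{7}\right) \left(-8\right) - \frac{10}{7}\right) + 24\right)^{2} = \left(\left(\frac{16}{7} - \frac{10}{7}\right) + 24\right)^{2} = \left(\frac{6}{7} + 24\right)^{2} = \left(\frac{174}{7}\right)^{2} = \frac{30276}{49} \approx 617.88$)
$\left(K + B\right) - -24904 = \left(\frac{30276}{49} - \frac{6796}{24109}\right) - -24904 = \frac{729591080}{1181341} + 24904 = \frac{30149707344}{1181341}$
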